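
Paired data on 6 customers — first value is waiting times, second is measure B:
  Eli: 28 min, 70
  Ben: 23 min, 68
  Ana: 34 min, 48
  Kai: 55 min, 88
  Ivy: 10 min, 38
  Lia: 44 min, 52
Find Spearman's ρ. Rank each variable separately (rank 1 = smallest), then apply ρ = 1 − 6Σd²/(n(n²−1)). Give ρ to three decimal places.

Ranks of variable 1: 3, 2, 4, 6, 1, 5
Ranks of variable 2: 5, 4, 2, 6, 1, 3
d = r₁ − r₂: -2, -2, 2, 0, 0, 2
d²: 4, 4, 4, 0, 0, 4; Σd² = 16
ρ = 1 − 6·16/(6·35) = 1 − 96/210 = 0.543

0.543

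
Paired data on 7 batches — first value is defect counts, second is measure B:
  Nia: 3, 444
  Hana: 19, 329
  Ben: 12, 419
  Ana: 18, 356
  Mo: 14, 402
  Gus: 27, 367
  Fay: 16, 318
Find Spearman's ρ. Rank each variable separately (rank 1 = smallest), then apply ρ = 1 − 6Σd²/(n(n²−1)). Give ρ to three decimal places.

-0.679

Ranks of variable 1: 1, 6, 2, 5, 3, 7, 4
Ranks of variable 2: 7, 2, 6, 3, 5, 4, 1
d = r₁ − r₂: -6, 4, -4, 2, -2, 3, 3
d²: 36, 16, 16, 4, 4, 9, 9; Σd² = 94
ρ = 1 − 6·94/(7·48) = 1 − 564/336 = -0.679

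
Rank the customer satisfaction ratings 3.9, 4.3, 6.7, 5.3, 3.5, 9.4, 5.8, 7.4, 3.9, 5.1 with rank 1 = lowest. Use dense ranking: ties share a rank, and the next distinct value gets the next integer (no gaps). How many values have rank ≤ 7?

8

Sorted (ascending): 3.5, 3.9, 3.9, 4.3, 5.1, 5.3, 5.8, 6.7, 7.4, 9.4
The 2 values of 3.9 share dense rank 2.
Remaining distinct values take the next consecutive integers.
Ranks ≤ 7: {1, 2, 2, 3, 4, 5, 6, 7} → 8 values.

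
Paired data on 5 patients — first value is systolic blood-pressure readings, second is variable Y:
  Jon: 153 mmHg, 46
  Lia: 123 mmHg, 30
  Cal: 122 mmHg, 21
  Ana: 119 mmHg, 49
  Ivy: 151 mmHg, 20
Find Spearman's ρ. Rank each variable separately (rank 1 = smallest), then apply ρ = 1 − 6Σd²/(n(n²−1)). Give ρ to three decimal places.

Ranks of variable 1: 5, 3, 2, 1, 4
Ranks of variable 2: 4, 3, 2, 5, 1
d = r₁ − r₂: 1, 0, 0, -4, 3
d²: 1, 0, 0, 16, 9; Σd² = 26
ρ = 1 − 6·26/(5·24) = 1 − 156/120 = -0.300

-0.300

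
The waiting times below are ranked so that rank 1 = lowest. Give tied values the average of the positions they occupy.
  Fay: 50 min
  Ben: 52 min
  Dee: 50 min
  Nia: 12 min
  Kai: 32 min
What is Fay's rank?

3.5

Sorted (ascending): 12, 32, 50, 50, 52
The 2 values of 50 occupy positions 3–4 → average rank (3+4)/2 = 3.5.
Fay has value 50 min → rank 3.5.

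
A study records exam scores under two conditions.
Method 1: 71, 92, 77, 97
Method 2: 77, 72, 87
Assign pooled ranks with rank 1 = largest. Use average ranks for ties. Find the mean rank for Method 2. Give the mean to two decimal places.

4.50

Sorted (descending): 97, 92, 87, 77, 77, 72, 71
The 2 values of 77 occupy positions 4–5 → average rank (4+5)/2 = 4.5.
Method 2 values → pooled ranks: 77→4.5, 72→6, 87→3
Mean rank = (4.5 + 6 + 3) / 3 = 4.50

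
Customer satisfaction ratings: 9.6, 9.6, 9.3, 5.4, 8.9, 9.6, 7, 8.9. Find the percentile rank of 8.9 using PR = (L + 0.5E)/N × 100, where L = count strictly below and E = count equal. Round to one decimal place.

N = 8.
Strictly below 8.9: 2. Equal to 8.9: 2.
PR = (2 + 0.5·2)/8 × 100 = 37.5

37.5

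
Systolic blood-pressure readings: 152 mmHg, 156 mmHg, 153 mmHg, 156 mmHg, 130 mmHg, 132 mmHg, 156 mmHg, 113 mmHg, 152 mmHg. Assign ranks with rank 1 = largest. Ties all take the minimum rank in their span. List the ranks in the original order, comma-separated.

5, 1, 4, 1, 8, 7, 1, 9, 5

Sorted (descending): 156, 156, 156, 153, 152, 152, 132, 130, 113
The 3 values of 156 occupy positions 1–3 → each gets rank 1.
The 2 values of 152 occupy positions 5–6 → each gets rank 5.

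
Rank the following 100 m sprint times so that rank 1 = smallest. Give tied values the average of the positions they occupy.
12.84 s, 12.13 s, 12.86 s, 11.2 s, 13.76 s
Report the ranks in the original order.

Sorted (ascending): 11.2, 12.13, 12.84, 12.86, 13.76
No ties — each value takes its position as its rank.

3, 2, 4, 1, 5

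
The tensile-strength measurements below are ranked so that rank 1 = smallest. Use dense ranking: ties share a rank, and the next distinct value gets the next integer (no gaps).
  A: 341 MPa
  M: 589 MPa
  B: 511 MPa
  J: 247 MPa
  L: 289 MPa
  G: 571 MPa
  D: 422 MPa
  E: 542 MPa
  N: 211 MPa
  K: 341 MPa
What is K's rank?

Sorted (ascending): 211, 247, 289, 341, 341, 422, 511, 542, 571, 589
The 2 values of 341 share dense rank 4.
Remaining distinct values take the next consecutive integers.
K has value 341 MPa → rank 4.

4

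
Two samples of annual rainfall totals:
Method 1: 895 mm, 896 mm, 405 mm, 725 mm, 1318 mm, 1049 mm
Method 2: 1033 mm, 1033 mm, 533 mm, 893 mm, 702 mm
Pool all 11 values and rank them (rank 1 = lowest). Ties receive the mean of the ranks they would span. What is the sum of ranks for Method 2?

Sorted (ascending): 405, 533, 702, 725, 893, 895, 896, 1033, 1033, 1049, 1318
The 2 values of 1033 occupy positions 8–9 → average rank (8+9)/2 = 8.5.
Method 2 values → pooled ranks: 1033→8.5, 1033→8.5, 533→2, 893→5, 702→3
Rank sum = 8.5 + 8.5 + 2 + 5 + 3 = 27

27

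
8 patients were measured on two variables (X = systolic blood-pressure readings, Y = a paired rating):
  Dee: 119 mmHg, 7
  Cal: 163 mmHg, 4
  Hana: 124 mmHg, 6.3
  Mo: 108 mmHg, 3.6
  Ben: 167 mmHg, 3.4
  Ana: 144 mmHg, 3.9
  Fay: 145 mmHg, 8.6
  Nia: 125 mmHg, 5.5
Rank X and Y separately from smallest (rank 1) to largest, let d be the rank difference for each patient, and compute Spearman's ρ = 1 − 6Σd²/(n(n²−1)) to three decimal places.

Ranks of variable 1: 2, 7, 3, 1, 8, 5, 6, 4
Ranks of variable 2: 7, 4, 6, 2, 1, 3, 8, 5
d = r₁ − r₂: -5, 3, -3, -1, 7, 2, -2, -1
d²: 25, 9, 9, 1, 49, 4, 4, 1; Σd² = 102
ρ = 1 − 6·102/(8·63) = 1 − 612/504 = -0.214

-0.214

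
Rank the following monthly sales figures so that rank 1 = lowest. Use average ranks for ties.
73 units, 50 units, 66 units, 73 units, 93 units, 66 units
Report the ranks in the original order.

4.5, 1, 2.5, 4.5, 6, 2.5

Sorted (ascending): 50, 66, 66, 73, 73, 93
The 2 values of 66 occupy positions 2–3 → average rank (2+3)/2 = 2.5.
The 2 values of 73 occupy positions 4–5 → average rank (4+5)/2 = 4.5.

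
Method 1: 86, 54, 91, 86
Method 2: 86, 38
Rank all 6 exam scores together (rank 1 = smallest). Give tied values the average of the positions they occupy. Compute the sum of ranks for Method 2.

5

Sorted (ascending): 38, 54, 86, 86, 86, 91
The 3 values of 86 occupy positions 3–5 → average rank 4.
Method 2 values → pooled ranks: 86→4, 38→1
Rank sum = 4 + 1 = 5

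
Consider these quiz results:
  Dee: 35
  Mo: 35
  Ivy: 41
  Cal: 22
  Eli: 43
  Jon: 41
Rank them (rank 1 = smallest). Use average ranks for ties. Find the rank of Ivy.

Sorted (ascending): 22, 35, 35, 41, 41, 43
The 2 values of 35 occupy positions 2–3 → average rank (2+3)/2 = 2.5.
The 2 values of 41 occupy positions 4–5 → average rank (4+5)/2 = 4.5.
Ivy has value 41 → rank 4.5.

4.5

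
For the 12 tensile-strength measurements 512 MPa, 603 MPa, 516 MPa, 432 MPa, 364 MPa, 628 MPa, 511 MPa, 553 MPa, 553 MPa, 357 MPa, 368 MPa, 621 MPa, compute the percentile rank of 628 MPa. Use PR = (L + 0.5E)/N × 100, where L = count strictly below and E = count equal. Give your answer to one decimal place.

95.8

N = 12.
Strictly below 628: 11. Equal to 628: 1.
PR = (11 + 0.5·1)/12 × 100 = 95.8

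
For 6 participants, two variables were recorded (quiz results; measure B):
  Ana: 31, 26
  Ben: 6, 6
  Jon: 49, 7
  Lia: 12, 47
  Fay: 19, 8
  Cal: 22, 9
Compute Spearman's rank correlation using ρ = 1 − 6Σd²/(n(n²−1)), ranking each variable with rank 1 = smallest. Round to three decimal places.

0.086

Ranks of variable 1: 5, 1, 6, 2, 3, 4
Ranks of variable 2: 5, 1, 2, 6, 3, 4
d = r₁ − r₂: 0, 0, 4, -4, 0, 0
d²: 0, 0, 16, 16, 0, 0; Σd² = 32
ρ = 1 − 6·32/(6·35) = 1 − 192/210 = 0.086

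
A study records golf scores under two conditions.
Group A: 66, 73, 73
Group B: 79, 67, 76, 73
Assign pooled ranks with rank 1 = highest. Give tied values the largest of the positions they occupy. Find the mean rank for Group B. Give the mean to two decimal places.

Sorted (descending): 79, 76, 73, 73, 73, 67, 66
The 3 values of 73 occupy positions 3–5 → each gets rank 5.
Group B values → pooled ranks: 79→1, 67→6, 76→2, 73→5
Mean rank = (1 + 6 + 2 + 5) / 4 = 3.50

3.50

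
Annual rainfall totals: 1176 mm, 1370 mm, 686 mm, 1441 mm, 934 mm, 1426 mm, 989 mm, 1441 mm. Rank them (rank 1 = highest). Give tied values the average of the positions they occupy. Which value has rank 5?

1176

Sorted (descending): 1441, 1441, 1426, 1370, 1176, 989, 934, 686
The 2 values of 1441 occupy positions 1–2 → average rank (1+2)/2 = 1.5.
Rank 5 → value 1176.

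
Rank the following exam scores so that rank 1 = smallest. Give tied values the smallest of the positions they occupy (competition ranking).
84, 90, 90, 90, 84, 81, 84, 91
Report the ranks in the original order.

Sorted (ascending): 81, 84, 84, 84, 90, 90, 90, 91
The 3 values of 84 occupy positions 2–4 → each gets rank 2.
The 3 values of 90 occupy positions 5–7 → each gets rank 5.

2, 5, 5, 5, 2, 1, 2, 8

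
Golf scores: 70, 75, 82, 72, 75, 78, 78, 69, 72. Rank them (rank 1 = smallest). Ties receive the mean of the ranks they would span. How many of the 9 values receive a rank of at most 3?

Sorted (ascending): 69, 70, 72, 72, 75, 75, 78, 78, 82
The 2 values of 72 occupy positions 3–4 → average rank (3+4)/2 = 3.5.
The 2 values of 75 occupy positions 5–6 → average rank (5+6)/2 = 5.5.
The 2 values of 78 occupy positions 7–8 → average rank (7+8)/2 = 7.5.
Ranks ≤ 3: {1, 2} → 2 values.

2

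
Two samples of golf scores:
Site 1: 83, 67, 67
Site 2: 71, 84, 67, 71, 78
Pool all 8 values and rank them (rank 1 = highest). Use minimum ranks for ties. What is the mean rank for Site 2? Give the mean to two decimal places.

3.60

Sorted (descending): 84, 83, 78, 71, 71, 67, 67, 67
The 2 values of 71 occupy positions 4–5 → each gets rank 4.
The 3 values of 67 occupy positions 6–8 → each gets rank 6.
Site 2 values → pooled ranks: 71→4, 84→1, 67→6, 71→4, 78→3
Mean rank = (4 + 1 + 6 + 4 + 3) / 5 = 3.60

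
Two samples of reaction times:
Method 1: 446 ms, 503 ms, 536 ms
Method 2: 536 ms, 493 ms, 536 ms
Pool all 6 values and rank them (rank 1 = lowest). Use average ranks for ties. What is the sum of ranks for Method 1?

9

Sorted (ascending): 446, 493, 503, 536, 536, 536
The 3 values of 536 occupy positions 4–6 → average rank 5.
Method 1 values → pooled ranks: 446→1, 503→3, 536→5
Rank sum = 1 + 3 + 5 = 9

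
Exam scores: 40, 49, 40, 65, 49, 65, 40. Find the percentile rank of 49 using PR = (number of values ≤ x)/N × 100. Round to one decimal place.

N = 7.
Strictly below 49: 3. Equal to 49: 2.
PR = 5/7 × 100 = 71.4

71.4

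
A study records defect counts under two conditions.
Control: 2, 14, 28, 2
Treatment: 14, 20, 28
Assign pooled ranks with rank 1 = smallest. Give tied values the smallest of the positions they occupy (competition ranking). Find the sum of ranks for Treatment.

14

Sorted (ascending): 2, 2, 14, 14, 20, 28, 28
The 2 values of 2 occupy positions 1–2 → each gets rank 1.
The 2 values of 14 occupy positions 3–4 → each gets rank 3.
The 2 values of 28 occupy positions 6–7 → each gets rank 6.
Treatment values → pooled ranks: 14→3, 20→5, 28→6
Rank sum = 3 + 5 + 6 = 14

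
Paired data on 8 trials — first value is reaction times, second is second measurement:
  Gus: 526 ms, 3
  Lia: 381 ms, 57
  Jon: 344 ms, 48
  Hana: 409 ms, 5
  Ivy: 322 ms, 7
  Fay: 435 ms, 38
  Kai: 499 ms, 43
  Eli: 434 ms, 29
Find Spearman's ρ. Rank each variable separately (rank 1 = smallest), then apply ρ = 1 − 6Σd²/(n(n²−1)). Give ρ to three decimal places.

Ranks of variable 1: 8, 3, 2, 4, 1, 6, 7, 5
Ranks of variable 2: 1, 8, 7, 2, 3, 5, 6, 4
d = r₁ − r₂: 7, -5, -5, 2, -2, 1, 1, 1
d²: 49, 25, 25, 4, 4, 1, 1, 1; Σd² = 110
ρ = 1 − 6·110/(8·63) = 1 − 660/504 = -0.310

-0.310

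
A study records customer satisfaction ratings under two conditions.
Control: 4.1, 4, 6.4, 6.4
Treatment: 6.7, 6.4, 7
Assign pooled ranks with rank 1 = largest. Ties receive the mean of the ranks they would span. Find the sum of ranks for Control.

Sorted (descending): 7, 6.7, 6.4, 6.4, 6.4, 4.1, 4
The 3 values of 6.4 occupy positions 3–5 → average rank 4.
Control values → pooled ranks: 4.1→6, 4→7, 6.4→4, 6.4→4
Rank sum = 6 + 7 + 4 + 4 = 21

21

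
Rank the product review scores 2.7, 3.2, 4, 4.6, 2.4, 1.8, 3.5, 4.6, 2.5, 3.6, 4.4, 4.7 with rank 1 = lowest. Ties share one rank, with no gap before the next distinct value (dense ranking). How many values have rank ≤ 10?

11

Sorted (ascending): 1.8, 2.4, 2.5, 2.7, 3.2, 3.5, 3.6, 4, 4.4, 4.6, 4.6, 4.7
The 2 values of 4.6 share dense rank 10.
Remaining distinct values take the next consecutive integers.
Ranks ≤ 10: {1, 2, 3, 4, 5, 6, 7, 8, 9, 10, 10} → 11 values.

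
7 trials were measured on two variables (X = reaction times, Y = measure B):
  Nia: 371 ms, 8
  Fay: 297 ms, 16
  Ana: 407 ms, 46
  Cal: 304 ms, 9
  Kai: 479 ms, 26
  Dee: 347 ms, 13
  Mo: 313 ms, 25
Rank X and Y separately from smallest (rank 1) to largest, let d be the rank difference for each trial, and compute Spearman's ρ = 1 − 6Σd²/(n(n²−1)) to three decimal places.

Ranks of variable 1: 5, 1, 6, 2, 7, 4, 3
Ranks of variable 2: 1, 4, 7, 2, 6, 3, 5
d = r₁ − r₂: 4, -3, -1, 0, 1, 1, -2
d²: 16, 9, 1, 0, 1, 1, 4; Σd² = 32
ρ = 1 − 6·32/(7·48) = 1 − 192/336 = 0.429

0.429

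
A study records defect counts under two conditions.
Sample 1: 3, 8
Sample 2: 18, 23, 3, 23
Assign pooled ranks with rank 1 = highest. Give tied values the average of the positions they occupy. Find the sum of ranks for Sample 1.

9.5

Sorted (descending): 23, 23, 18, 8, 3, 3
The 2 values of 23 occupy positions 1–2 → average rank (1+2)/2 = 1.5.
The 2 values of 3 occupy positions 5–6 → average rank (5+6)/2 = 5.5.
Sample 1 values → pooled ranks: 3→5.5, 8→4
Rank sum = 5.5 + 4 = 9.5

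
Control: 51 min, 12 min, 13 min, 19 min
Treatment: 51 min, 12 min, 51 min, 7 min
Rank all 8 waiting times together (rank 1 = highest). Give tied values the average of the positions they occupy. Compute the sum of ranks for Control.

Sorted (descending): 51, 51, 51, 19, 13, 12, 12, 7
The 3 values of 51 occupy positions 1–3 → average rank 2.
The 2 values of 12 occupy positions 6–7 → average rank (6+7)/2 = 6.5.
Control values → pooled ranks: 51→2, 12→6.5, 13→5, 19→4
Rank sum = 2 + 6.5 + 5 + 4 = 17.5

17.5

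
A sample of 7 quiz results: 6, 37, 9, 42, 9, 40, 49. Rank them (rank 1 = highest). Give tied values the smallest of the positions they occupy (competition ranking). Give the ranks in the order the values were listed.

7, 4, 5, 2, 5, 3, 1

Sorted (descending): 49, 42, 40, 37, 9, 9, 6
The 2 values of 9 occupy positions 5–6 → each gets rank 5.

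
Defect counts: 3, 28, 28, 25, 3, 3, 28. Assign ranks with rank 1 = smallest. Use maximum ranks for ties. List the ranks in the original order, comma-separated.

3, 7, 7, 4, 3, 3, 7

Sorted (ascending): 3, 3, 3, 25, 28, 28, 28
The 3 values of 3 occupy positions 1–3 → each gets rank 3.
The 3 values of 28 occupy positions 5–7 → each gets rank 7.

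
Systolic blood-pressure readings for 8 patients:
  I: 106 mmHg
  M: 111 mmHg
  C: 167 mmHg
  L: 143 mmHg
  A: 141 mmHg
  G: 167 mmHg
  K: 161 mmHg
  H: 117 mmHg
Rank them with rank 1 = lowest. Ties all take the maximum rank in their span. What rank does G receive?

Sorted (ascending): 106, 111, 117, 141, 143, 161, 167, 167
The 2 values of 167 occupy positions 7–8 → each gets rank 8.
G has value 167 mmHg → rank 8.

8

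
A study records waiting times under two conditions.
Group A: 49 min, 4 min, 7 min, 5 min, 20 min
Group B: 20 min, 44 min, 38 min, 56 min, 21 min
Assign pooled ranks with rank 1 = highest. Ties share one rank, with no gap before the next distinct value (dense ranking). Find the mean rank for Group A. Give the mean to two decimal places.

6.40

Sorted (descending): 56, 49, 44, 38, 21, 20, 20, 7, 5, 4
The 2 values of 20 share dense rank 6.
Remaining distinct values take the next consecutive integers.
Group A values → pooled ranks: 49→2, 4→9, 7→7, 5→8, 20→6
Mean rank = (2 + 9 + 7 + 8 + 6) / 5 = 6.40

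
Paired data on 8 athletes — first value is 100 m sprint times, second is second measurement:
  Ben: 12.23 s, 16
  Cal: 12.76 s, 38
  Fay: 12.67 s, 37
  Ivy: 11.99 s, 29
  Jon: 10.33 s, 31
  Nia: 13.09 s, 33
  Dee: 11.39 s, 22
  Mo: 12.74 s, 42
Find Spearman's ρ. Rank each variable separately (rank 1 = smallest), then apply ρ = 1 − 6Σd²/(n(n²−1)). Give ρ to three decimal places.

0.619

Ranks of variable 1: 4, 7, 5, 3, 1, 8, 2, 6
Ranks of variable 2: 1, 7, 6, 3, 4, 5, 2, 8
d = r₁ − r₂: 3, 0, -1, 0, -3, 3, 0, -2
d²: 9, 0, 1, 0, 9, 9, 0, 4; Σd² = 32
ρ = 1 − 6·32/(8·63) = 1 − 192/504 = 0.619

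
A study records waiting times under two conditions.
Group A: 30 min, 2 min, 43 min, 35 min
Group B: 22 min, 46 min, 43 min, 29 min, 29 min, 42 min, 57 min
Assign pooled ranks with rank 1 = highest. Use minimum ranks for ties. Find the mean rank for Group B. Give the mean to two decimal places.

Sorted (descending): 57, 46, 43, 43, 42, 35, 30, 29, 29, 22, 2
The 2 values of 43 occupy positions 3–4 → each gets rank 3.
The 2 values of 29 occupy positions 8–9 → each gets rank 8.
Group B values → pooled ranks: 22→10, 46→2, 43→3, 29→8, 29→8, 42→5, 57→1
Mean rank = (10 + 2 + 3 + 8 + 8 + 5 + 1) / 7 = 5.29

5.29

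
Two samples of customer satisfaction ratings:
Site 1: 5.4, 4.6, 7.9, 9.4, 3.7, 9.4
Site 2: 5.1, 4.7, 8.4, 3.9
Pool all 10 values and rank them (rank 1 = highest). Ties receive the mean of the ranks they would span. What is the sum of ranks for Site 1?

Sorted (descending): 9.4, 9.4, 8.4, 7.9, 5.4, 5.1, 4.7, 4.6, 3.9, 3.7
The 2 values of 9.4 occupy positions 1–2 → average rank (1+2)/2 = 1.5.
Site 1 values → pooled ranks: 5.4→5, 4.6→8, 7.9→4, 9.4→1.5, 3.7→10, 9.4→1.5
Rank sum = 5 + 8 + 4 + 1.5 + 10 + 1.5 = 30

30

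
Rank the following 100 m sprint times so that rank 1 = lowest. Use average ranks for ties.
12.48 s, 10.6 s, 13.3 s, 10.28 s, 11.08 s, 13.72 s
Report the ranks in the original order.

4, 2, 5, 1, 3, 6

Sorted (ascending): 10.28, 10.6, 11.08, 12.48, 13.3, 13.72
No ties — each value takes its position as its rank.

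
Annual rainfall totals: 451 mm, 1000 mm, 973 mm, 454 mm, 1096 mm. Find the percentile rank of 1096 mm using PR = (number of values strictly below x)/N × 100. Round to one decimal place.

80.0

N = 5.
Strictly below 1096: 4. Equal to 1096: 1.
PR = 4/5 × 100 = 80.0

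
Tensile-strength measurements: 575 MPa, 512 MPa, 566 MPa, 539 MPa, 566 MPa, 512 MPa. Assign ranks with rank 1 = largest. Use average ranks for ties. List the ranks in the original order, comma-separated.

Sorted (descending): 575, 566, 566, 539, 512, 512
The 2 values of 566 occupy positions 2–3 → average rank (2+3)/2 = 2.5.
The 2 values of 512 occupy positions 5–6 → average rank (5+6)/2 = 5.5.

1, 5.5, 2.5, 4, 2.5, 5.5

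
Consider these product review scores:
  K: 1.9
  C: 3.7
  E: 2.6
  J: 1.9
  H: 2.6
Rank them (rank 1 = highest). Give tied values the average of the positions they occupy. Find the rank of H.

2.5

Sorted (descending): 3.7, 2.6, 2.6, 1.9, 1.9
The 2 values of 2.6 occupy positions 2–3 → average rank (2+3)/2 = 2.5.
The 2 values of 1.9 occupy positions 4–5 → average rank (4+5)/2 = 4.5.
H has value 2.6 → rank 2.5.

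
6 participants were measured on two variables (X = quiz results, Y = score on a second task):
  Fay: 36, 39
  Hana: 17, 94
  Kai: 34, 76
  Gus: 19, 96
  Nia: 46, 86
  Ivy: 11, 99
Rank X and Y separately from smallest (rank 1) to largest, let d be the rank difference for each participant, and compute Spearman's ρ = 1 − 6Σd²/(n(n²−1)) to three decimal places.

-0.771

Ranks of variable 1: 5, 2, 4, 3, 6, 1
Ranks of variable 2: 1, 4, 2, 5, 3, 6
d = r₁ − r₂: 4, -2, 2, -2, 3, -5
d²: 16, 4, 4, 4, 9, 25; Σd² = 62
ρ = 1 − 6·62/(6·35) = 1 − 372/210 = -0.771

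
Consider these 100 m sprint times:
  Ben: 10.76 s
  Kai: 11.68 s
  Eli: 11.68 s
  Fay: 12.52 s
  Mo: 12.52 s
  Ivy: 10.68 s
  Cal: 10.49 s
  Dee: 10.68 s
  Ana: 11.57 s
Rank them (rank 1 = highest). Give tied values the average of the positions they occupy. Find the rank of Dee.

7.5

Sorted (descending): 12.52, 12.52, 11.68, 11.68, 11.57, 10.76, 10.68, 10.68, 10.49
The 2 values of 12.52 occupy positions 1–2 → average rank (1+2)/2 = 1.5.
The 2 values of 11.68 occupy positions 3–4 → average rank (3+4)/2 = 3.5.
The 2 values of 10.68 occupy positions 7–8 → average rank (7+8)/2 = 7.5.
Dee has value 10.68 s → rank 7.5.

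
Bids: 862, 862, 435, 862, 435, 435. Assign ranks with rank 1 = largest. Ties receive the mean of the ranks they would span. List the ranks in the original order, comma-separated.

Sorted (descending): 862, 862, 862, 435, 435, 435
The 3 values of 862 occupy positions 1–3 → average rank 2.
The 3 values of 435 occupy positions 4–6 → average rank 5.

2, 2, 5, 2, 5, 5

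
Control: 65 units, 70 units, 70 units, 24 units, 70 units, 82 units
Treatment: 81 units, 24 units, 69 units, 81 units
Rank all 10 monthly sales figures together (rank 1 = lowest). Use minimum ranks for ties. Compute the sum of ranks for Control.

Sorted (ascending): 24, 24, 65, 69, 70, 70, 70, 81, 81, 82
The 2 values of 24 occupy positions 1–2 → each gets rank 1.
The 3 values of 70 occupy positions 5–7 → each gets rank 5.
The 2 values of 81 occupy positions 8–9 → each gets rank 8.
Control values → pooled ranks: 65→3, 70→5, 70→5, 24→1, 70→5, 82→10
Rank sum = 3 + 5 + 5 + 1 + 5 + 10 = 29

29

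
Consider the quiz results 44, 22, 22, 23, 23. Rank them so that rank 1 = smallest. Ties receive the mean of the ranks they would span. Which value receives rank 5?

Sorted (ascending): 22, 22, 23, 23, 44
The 2 values of 22 occupy positions 1–2 → average rank (1+2)/2 = 1.5.
The 2 values of 23 occupy positions 3–4 → average rank (3+4)/2 = 3.5.
Rank 5 → value 44.

44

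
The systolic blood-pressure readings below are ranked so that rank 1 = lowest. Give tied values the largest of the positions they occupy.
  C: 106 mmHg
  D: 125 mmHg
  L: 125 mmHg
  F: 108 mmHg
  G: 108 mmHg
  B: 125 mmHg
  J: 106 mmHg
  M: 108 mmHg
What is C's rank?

Sorted (ascending): 106, 106, 108, 108, 108, 125, 125, 125
The 2 values of 106 occupy positions 1–2 → each gets rank 2.
The 3 values of 108 occupy positions 3–5 → each gets rank 5.
The 3 values of 125 occupy positions 6–8 → each gets rank 8.
C has value 106 mmHg → rank 2.

2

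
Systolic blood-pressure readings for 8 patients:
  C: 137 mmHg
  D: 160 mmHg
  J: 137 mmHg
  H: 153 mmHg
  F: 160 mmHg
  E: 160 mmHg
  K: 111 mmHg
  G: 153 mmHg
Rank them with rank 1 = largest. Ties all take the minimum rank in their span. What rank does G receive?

Sorted (descending): 160, 160, 160, 153, 153, 137, 137, 111
The 3 values of 160 occupy positions 1–3 → each gets rank 1.
The 2 values of 153 occupy positions 4–5 → each gets rank 4.
The 2 values of 137 occupy positions 6–7 → each gets rank 6.
G has value 153 mmHg → rank 4.

4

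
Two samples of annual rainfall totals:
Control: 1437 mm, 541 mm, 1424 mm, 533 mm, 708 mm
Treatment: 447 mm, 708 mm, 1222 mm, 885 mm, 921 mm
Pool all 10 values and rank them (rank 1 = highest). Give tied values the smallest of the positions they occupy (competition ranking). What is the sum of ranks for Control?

26

Sorted (descending): 1437, 1424, 1222, 921, 885, 708, 708, 541, 533, 447
The 2 values of 708 occupy positions 6–7 → each gets rank 6.
Control values → pooled ranks: 1437→1, 541→8, 1424→2, 533→9, 708→6
Rank sum = 1 + 8 + 2 + 9 + 6 = 26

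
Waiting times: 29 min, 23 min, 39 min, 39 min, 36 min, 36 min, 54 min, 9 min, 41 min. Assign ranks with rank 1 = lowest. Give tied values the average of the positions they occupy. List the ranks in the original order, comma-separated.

Sorted (ascending): 9, 23, 29, 36, 36, 39, 39, 41, 54
The 2 values of 36 occupy positions 4–5 → average rank (4+5)/2 = 4.5.
The 2 values of 39 occupy positions 6–7 → average rank (6+7)/2 = 6.5.

3, 2, 6.5, 6.5, 4.5, 4.5, 9, 1, 8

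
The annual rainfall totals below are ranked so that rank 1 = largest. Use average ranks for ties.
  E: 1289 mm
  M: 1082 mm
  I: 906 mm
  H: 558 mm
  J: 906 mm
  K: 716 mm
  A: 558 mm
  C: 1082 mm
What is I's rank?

Sorted (descending): 1289, 1082, 1082, 906, 906, 716, 558, 558
The 2 values of 1082 occupy positions 2–3 → average rank (2+3)/2 = 2.5.
The 2 values of 906 occupy positions 4–5 → average rank (4+5)/2 = 4.5.
The 2 values of 558 occupy positions 7–8 → average rank (7+8)/2 = 7.5.
I has value 906 mm → rank 4.5.

4.5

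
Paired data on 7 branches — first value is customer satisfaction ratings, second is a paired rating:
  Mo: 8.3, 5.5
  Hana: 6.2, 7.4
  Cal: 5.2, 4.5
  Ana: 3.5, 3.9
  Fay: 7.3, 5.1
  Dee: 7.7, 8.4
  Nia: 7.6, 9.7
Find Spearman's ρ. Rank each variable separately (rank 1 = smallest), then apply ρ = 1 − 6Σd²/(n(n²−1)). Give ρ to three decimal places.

0.679

Ranks of variable 1: 7, 3, 2, 1, 4, 6, 5
Ranks of variable 2: 4, 5, 2, 1, 3, 6, 7
d = r₁ − r₂: 3, -2, 0, 0, 1, 0, -2
d²: 9, 4, 0, 0, 1, 0, 4; Σd² = 18
ρ = 1 − 6·18/(7·48) = 1 − 108/336 = 0.679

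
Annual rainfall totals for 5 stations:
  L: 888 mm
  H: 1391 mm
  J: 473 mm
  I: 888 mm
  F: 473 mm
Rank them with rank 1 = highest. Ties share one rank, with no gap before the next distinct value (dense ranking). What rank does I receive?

2

Sorted (descending): 1391, 888, 888, 473, 473
The 2 values of 888 share dense rank 2.
The 2 values of 473 share dense rank 3.
Remaining distinct values take the next consecutive integers.
I has value 888 mm → rank 2.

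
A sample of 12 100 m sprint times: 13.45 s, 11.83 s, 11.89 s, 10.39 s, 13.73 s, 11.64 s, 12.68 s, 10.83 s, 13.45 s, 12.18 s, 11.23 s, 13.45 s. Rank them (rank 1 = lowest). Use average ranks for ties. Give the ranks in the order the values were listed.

Sorted (ascending): 10.39, 10.83, 11.23, 11.64, 11.83, 11.89, 12.18, 12.68, 13.45, 13.45, 13.45, 13.73
The 3 values of 13.45 occupy positions 9–11 → average rank 10.

10, 5, 6, 1, 12, 4, 8, 2, 10, 7, 3, 10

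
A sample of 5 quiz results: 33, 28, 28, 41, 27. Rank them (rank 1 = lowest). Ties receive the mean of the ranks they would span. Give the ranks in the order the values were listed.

Sorted (ascending): 27, 28, 28, 33, 41
The 2 values of 28 occupy positions 2–3 → average rank (2+3)/2 = 2.5.

4, 2.5, 2.5, 5, 1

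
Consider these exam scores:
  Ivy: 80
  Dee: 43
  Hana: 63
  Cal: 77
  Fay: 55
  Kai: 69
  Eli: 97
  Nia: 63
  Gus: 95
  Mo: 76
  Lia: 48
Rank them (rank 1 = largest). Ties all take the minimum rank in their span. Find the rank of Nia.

Sorted (descending): 97, 95, 80, 77, 76, 69, 63, 63, 55, 48, 43
The 2 values of 63 occupy positions 7–8 → each gets rank 7.
Nia has value 63 → rank 7.

7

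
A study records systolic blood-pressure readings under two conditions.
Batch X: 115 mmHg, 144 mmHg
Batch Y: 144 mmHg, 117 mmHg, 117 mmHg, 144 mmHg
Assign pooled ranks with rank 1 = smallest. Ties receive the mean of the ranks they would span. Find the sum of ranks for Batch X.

6

Sorted (ascending): 115, 117, 117, 144, 144, 144
The 2 values of 117 occupy positions 2–3 → average rank (2+3)/2 = 2.5.
The 3 values of 144 occupy positions 4–6 → average rank 5.
Batch X values → pooled ranks: 115→1, 144→5
Rank sum = 1 + 5 = 6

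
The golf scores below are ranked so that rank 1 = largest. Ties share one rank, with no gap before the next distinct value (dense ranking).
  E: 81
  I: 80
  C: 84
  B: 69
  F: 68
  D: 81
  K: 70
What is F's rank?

6

Sorted (descending): 84, 81, 81, 80, 70, 69, 68
The 2 values of 81 share dense rank 2.
Remaining distinct values take the next consecutive integers.
F has value 68 → rank 6.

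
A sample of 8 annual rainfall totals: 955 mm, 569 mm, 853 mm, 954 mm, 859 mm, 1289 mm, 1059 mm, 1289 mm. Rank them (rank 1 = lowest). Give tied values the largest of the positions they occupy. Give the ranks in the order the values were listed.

Sorted (ascending): 569, 853, 859, 954, 955, 1059, 1289, 1289
The 2 values of 1289 occupy positions 7–8 → each gets rank 8.

5, 1, 2, 4, 3, 8, 6, 8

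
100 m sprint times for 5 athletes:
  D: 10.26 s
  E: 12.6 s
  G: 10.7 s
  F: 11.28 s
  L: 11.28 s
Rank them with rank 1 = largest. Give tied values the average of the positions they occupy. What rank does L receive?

2.5

Sorted (descending): 12.6, 11.28, 11.28, 10.7, 10.26
The 2 values of 11.28 occupy positions 2–3 → average rank (2+3)/2 = 2.5.
L has value 11.28 s → rank 2.5.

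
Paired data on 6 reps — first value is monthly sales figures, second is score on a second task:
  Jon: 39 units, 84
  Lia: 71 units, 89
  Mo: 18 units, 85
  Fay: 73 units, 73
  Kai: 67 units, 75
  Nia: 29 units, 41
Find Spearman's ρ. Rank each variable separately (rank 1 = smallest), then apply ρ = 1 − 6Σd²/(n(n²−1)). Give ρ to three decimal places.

Ranks of variable 1: 3, 5, 1, 6, 4, 2
Ranks of variable 2: 4, 6, 5, 2, 3, 1
d = r₁ − r₂: -1, -1, -4, 4, 1, 1
d²: 1, 1, 16, 16, 1, 1; Σd² = 36
ρ = 1 − 6·36/(6·35) = 1 − 216/210 = -0.029

-0.029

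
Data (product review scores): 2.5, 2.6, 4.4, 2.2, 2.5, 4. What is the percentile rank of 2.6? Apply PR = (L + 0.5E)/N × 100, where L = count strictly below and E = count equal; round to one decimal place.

N = 6.
Strictly below 2.6: 3. Equal to 2.6: 1.
PR = (3 + 0.5·1)/6 × 100 = 58.3

58.3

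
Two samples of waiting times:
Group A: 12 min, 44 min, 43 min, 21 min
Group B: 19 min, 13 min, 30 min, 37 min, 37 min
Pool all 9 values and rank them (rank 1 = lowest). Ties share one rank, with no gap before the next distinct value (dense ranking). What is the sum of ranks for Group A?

Sorted (ascending): 12, 13, 19, 21, 30, 37, 37, 43, 44
The 2 values of 37 share dense rank 6.
Remaining distinct values take the next consecutive integers.
Group A values → pooled ranks: 12→1, 44→8, 43→7, 21→4
Rank sum = 1 + 8 + 7 + 4 = 20

20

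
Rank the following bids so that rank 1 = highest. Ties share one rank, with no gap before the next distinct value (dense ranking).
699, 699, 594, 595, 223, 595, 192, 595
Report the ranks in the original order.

1, 1, 3, 2, 4, 2, 5, 2

Sorted (descending): 699, 699, 595, 595, 595, 594, 223, 192
The 2 values of 699 share dense rank 1.
The 3 values of 595 share dense rank 2.
Remaining distinct values take the next consecutive integers.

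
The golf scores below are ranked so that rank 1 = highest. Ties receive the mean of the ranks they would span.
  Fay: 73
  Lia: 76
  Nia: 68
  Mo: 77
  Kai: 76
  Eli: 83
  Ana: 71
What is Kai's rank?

3.5

Sorted (descending): 83, 77, 76, 76, 73, 71, 68
The 2 values of 76 occupy positions 3–4 → average rank (3+4)/2 = 3.5.
Kai has value 76 → rank 3.5.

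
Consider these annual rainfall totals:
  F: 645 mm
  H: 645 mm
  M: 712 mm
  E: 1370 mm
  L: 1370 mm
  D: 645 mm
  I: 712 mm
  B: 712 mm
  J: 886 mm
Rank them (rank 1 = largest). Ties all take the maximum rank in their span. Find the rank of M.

6

Sorted (descending): 1370, 1370, 886, 712, 712, 712, 645, 645, 645
The 2 values of 1370 occupy positions 1–2 → each gets rank 2.
The 3 values of 712 occupy positions 4–6 → each gets rank 6.
The 3 values of 645 occupy positions 7–9 → each gets rank 9.
M has value 712 mm → rank 6.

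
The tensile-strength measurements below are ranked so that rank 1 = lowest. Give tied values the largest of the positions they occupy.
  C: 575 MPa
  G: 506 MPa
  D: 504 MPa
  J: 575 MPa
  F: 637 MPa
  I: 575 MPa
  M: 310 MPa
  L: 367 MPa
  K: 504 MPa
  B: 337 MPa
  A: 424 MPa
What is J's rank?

Sorted (ascending): 310, 337, 367, 424, 504, 504, 506, 575, 575, 575, 637
The 2 values of 504 occupy positions 5–6 → each gets rank 6.
The 3 values of 575 occupy positions 8–10 → each gets rank 10.
J has value 575 MPa → rank 10.

10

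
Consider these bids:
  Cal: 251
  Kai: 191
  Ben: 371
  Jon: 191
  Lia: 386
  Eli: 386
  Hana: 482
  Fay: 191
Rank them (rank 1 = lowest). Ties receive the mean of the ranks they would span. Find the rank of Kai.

2

Sorted (ascending): 191, 191, 191, 251, 371, 386, 386, 482
The 3 values of 191 occupy positions 1–3 → average rank 2.
The 2 values of 386 occupy positions 6–7 → average rank (6+7)/2 = 6.5.
Kai has value 191 → rank 2.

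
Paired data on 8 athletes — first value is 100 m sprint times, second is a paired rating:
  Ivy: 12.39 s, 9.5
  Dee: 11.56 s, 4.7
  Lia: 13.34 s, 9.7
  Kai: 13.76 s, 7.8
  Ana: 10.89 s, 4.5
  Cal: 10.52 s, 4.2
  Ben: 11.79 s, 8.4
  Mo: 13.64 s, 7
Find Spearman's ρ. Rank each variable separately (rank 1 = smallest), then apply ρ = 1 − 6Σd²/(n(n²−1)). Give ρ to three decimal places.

Ranks of variable 1: 5, 3, 6, 8, 2, 1, 4, 7
Ranks of variable 2: 7, 3, 8, 5, 2, 1, 6, 4
d = r₁ − r₂: -2, 0, -2, 3, 0, 0, -2, 3
d²: 4, 0, 4, 9, 0, 0, 4, 9; Σd² = 30
ρ = 1 − 6·30/(8·63) = 1 − 180/504 = 0.643

0.643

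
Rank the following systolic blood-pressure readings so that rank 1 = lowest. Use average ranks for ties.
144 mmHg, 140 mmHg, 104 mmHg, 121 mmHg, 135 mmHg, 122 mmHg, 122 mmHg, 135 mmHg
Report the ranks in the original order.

Sorted (ascending): 104, 121, 122, 122, 135, 135, 140, 144
The 2 values of 122 occupy positions 3–4 → average rank (3+4)/2 = 3.5.
The 2 values of 135 occupy positions 5–6 → average rank (5+6)/2 = 5.5.

8, 7, 1, 2, 5.5, 3.5, 3.5, 5.5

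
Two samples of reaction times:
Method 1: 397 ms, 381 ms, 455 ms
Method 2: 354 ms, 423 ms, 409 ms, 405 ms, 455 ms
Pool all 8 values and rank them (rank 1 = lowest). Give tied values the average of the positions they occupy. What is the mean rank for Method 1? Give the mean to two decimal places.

4.17

Sorted (ascending): 354, 381, 397, 405, 409, 423, 455, 455
The 2 values of 455 occupy positions 7–8 → average rank (7+8)/2 = 7.5.
Method 1 values → pooled ranks: 397→3, 381→2, 455→7.5
Mean rank = (3 + 2 + 7.5) / 3 = 4.17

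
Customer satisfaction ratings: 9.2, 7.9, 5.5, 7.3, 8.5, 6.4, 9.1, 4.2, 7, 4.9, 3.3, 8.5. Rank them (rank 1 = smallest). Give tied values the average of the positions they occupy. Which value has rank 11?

9.1

Sorted (ascending): 3.3, 4.2, 4.9, 5.5, 6.4, 7, 7.3, 7.9, 8.5, 8.5, 9.1, 9.2
The 2 values of 8.5 occupy positions 9–10 → average rank (9+10)/2 = 9.5.
Rank 11 → value 9.1.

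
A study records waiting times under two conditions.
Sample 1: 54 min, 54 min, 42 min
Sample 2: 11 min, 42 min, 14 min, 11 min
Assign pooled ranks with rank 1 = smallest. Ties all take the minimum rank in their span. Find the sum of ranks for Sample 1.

Sorted (ascending): 11, 11, 14, 42, 42, 54, 54
The 2 values of 11 occupy positions 1–2 → each gets rank 1.
The 2 values of 42 occupy positions 4–5 → each gets rank 4.
The 2 values of 54 occupy positions 6–7 → each gets rank 6.
Sample 1 values → pooled ranks: 54→6, 54→6, 42→4
Rank sum = 6 + 6 + 4 = 16

16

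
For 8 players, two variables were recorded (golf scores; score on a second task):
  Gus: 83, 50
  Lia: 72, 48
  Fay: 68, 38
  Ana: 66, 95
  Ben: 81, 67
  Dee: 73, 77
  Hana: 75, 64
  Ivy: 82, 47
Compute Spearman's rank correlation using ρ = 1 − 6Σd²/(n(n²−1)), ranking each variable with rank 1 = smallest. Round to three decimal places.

-0.190

Ranks of variable 1: 8, 3, 2, 1, 6, 4, 5, 7
Ranks of variable 2: 4, 3, 1, 8, 6, 7, 5, 2
d = r₁ − r₂: 4, 0, 1, -7, 0, -3, 0, 5
d²: 16, 0, 1, 49, 0, 9, 0, 25; Σd² = 100
ρ = 1 − 6·100/(8·63) = 1 − 600/504 = -0.190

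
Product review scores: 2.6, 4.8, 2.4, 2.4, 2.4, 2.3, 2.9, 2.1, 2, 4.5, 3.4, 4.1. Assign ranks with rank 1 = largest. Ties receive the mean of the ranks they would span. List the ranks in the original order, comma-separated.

6, 1, 8, 8, 8, 10, 5, 11, 12, 2, 4, 3

Sorted (descending): 4.8, 4.5, 4.1, 3.4, 2.9, 2.6, 2.4, 2.4, 2.4, 2.3, 2.1, 2
The 3 values of 2.4 occupy positions 7–9 → average rank 8.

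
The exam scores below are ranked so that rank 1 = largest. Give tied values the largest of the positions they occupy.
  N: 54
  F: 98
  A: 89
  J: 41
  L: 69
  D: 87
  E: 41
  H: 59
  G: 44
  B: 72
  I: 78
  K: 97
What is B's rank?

Sorted (descending): 98, 97, 89, 87, 78, 72, 69, 59, 54, 44, 41, 41
The 2 values of 41 occupy positions 11–12 → each gets rank 12.
B has value 72 → rank 6.

6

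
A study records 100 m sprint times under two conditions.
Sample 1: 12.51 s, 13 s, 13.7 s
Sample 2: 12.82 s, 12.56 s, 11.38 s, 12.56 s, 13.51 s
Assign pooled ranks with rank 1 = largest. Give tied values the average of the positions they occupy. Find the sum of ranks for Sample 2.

Sorted (descending): 13.7, 13.51, 13, 12.82, 12.56, 12.56, 12.51, 11.38
The 2 values of 12.56 occupy positions 5–6 → average rank (5+6)/2 = 5.5.
Sample 2 values → pooled ranks: 12.82→4, 12.56→5.5, 11.38→8, 12.56→5.5, 13.51→2
Rank sum = 4 + 5.5 + 8 + 5.5 + 2 = 25

25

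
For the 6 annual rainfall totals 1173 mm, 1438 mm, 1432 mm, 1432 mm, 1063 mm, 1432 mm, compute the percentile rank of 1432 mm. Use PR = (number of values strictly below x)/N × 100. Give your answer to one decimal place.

33.3

N = 6.
Strictly below 1432: 2. Equal to 1432: 3.
PR = 2/6 × 100 = 33.3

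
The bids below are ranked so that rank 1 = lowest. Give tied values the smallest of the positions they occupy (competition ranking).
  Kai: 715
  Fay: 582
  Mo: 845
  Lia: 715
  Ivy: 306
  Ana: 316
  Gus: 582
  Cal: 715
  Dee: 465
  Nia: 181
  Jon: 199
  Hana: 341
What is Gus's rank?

7

Sorted (ascending): 181, 199, 306, 316, 341, 465, 582, 582, 715, 715, 715, 845
The 2 values of 582 occupy positions 7–8 → each gets rank 7.
The 3 values of 715 occupy positions 9–11 → each gets rank 9.
Gus has value 582 → rank 7.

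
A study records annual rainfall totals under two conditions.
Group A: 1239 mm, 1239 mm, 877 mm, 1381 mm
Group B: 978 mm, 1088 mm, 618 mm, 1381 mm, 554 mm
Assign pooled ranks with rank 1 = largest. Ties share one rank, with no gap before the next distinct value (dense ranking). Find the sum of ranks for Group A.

Sorted (descending): 1381, 1381, 1239, 1239, 1088, 978, 877, 618, 554
The 2 values of 1381 share dense rank 1.
The 2 values of 1239 share dense rank 2.
Remaining distinct values take the next consecutive integers.
Group A values → pooled ranks: 1239→2, 1239→2, 877→5, 1381→1
Rank sum = 2 + 2 + 5 + 1 = 10

10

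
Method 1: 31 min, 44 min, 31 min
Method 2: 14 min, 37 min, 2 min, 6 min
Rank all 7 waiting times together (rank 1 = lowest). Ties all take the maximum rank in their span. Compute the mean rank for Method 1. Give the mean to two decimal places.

Sorted (ascending): 2, 6, 14, 31, 31, 37, 44
The 2 values of 31 occupy positions 4–5 → each gets rank 5.
Method 1 values → pooled ranks: 31→5, 44→7, 31→5
Mean rank = (5 + 7 + 5) / 3 = 5.67

5.67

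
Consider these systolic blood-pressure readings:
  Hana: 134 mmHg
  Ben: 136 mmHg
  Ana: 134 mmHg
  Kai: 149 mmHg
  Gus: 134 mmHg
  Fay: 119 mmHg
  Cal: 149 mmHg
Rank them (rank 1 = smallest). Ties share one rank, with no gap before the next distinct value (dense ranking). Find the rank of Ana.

2

Sorted (ascending): 119, 134, 134, 134, 136, 149, 149
The 3 values of 134 share dense rank 2.
The 2 values of 149 share dense rank 4.
Remaining distinct values take the next consecutive integers.
Ana has value 134 mmHg → rank 2.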